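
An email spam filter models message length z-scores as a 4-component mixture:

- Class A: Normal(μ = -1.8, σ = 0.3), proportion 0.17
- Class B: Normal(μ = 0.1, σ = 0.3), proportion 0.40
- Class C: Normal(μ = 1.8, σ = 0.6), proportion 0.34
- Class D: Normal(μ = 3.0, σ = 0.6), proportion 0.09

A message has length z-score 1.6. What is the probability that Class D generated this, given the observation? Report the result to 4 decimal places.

0.0181

Apply Bayes' rule: the posterior for each component is proportional to its prior times its likelihood at x.
Evaluate each component's likelihood at the observed value:
  f_A = 1.70778e-28
  f_B = 4.95573e-06
  f_C = 0.628972
  f_D = 0.0437031
Multiply by the mixture weights:
  π_A·f_A = 0.17 × 1.70778e-28 = 2.90323e-29
  π_B·f_B = 0.40 × 4.95573e-06 = 1.98229e-06
  π_C·f_C = 0.34 × 0.628972 = 0.21385
  π_D·f_D = 0.09 × 0.0437031 = 0.00393328
Normaliser: 2.90323e-29 + 1.98229e-06 + 0.21385 + 0.00393328 = 0.217786
So the posterior for Class D is 0.00393328 / 0.217786 ≈ 0.0181.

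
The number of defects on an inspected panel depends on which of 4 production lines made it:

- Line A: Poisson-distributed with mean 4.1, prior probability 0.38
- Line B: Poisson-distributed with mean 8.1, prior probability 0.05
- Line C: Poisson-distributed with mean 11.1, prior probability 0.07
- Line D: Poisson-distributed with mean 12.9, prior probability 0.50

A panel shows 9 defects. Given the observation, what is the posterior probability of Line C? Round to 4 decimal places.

By Bayes' theorem, P(k | x) = π_k f_k(x) / Σ_j π_j f_j(x).
Evaluate each component's likelihood at the observed value:
  f_A = 0.0149515
  f_B = 0.12555
  f_C = 0.106531
  f_D = 0.0680998
Prior × likelihood for each component:
  π_A·f_A = 0.38 × 0.0149515 = 0.00568156
  π_B·f_B = 0.05 × 0.12555 = 0.0062775
  π_C·f_C = 0.07 × 0.106531 = 0.00745715
  π_D·f_D = 0.50 × 0.0680998 = 0.0340499
Denominator: 0.00568156 + 0.0062775 + 0.00745715 + 0.0340499 = 0.0534661
P(Line C | data) ≈ 0.1395

0.1395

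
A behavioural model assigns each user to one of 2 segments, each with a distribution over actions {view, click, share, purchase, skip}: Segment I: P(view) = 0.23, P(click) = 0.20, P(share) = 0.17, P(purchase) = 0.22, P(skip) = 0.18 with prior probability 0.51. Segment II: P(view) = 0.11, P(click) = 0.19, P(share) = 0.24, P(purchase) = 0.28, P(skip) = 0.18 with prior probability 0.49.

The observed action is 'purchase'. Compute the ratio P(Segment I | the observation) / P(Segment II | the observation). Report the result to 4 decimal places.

Since P(k|x) ∝ π_k f_k(x), the posterior odds are π_i f_i(x) / (π_j f_j(x)).
Categorical probabilities:
  f_I = 0.22
  f_II = 0.28
Odds = (0.51/0.49) × (0.22/0.28) = 1.04082 × 0.785714 ≈ 0.8178

0.8178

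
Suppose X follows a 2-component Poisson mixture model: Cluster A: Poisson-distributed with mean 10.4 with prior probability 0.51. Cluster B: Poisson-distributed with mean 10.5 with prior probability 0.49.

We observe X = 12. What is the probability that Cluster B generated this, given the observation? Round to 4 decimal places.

Apply Bayes' rule: the posterior for each component is proportional to its prior times its likelihood at x.
Evaluate each component's likelihood at the observed value:
  p_A = e^(−10.4)·10.4^12/12! = 0.101719
  p_B = e^(−10.5)·10.5^12/12! = 0.103239
Unnormalised posteriors:
  P(Z=A)·p_A = 0.51 × 0.101719 = 0.0518765
  P(Z=B)·p_B = 0.49 × 0.103239 = 0.050587
Marginal: 0.0518765 + 0.050587 = 0.102463
Responsibility of Cluster B: 0.050587 / 0.102463 ≈ 0.4937

0.4937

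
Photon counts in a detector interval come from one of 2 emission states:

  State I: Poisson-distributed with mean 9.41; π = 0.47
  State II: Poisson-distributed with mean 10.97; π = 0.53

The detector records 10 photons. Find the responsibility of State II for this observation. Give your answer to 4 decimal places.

0.5235

Apply Bayes' rule: the posterior for each component is proportional to its prior times its likelihood at x.
Evaluate each component's likelihood at the observed value:
  p_I = e^(−9.41)·9.41^10/10! = 0.122863
  p_II = e^(−10.97)·10.97^10/10! = 0.1197
Multiply by the mixture weights:
  w_I·p_I = 0.47 × 0.122863 = 0.0577457
  w_II·p_II = 0.53 × 0.1197 = 0.0634408
Marginal: 0.0577457 + 0.0634408 = 0.121187
P(State II | data) ≈ 0.5235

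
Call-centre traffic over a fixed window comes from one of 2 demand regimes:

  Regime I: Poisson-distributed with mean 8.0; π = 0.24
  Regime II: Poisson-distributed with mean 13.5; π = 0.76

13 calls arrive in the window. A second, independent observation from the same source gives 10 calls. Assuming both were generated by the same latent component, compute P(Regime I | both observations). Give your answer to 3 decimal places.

0.101

The responsibility of component k is π_k f_k(x) divided by Σ_j π_j f_j(x).
Since both observations come from the same component, the likelihood for component k is f_k(x₁)·f_k(x₂).
  f_I = [0.0296165] × [0.0992615] = 0.00293978
  f_II = [0.108914] × [0.0759625] = 0.00827337
Unnormalised posteriors:
  π_I·f_I = 0.24 × 0.00293978 = 0.000705547
  π_II·f_II = 0.76 × 0.00827337 = 0.00628776
Normaliser: 0.000705547 + 0.00628776 = 0.00699331
So the posterior for Regime I is 0.000705547 / 0.00699331 ≈ 0.101.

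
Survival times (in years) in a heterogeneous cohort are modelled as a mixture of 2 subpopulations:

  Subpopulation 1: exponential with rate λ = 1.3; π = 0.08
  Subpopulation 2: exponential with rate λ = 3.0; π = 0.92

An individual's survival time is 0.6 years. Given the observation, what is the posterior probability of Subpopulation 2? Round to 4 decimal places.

P(component k | x) = π_k·f_k(x) / marginal(x), where marginal(x) = Σ_j π_j·f_j(x).
Evaluate each component's likelihood at the observed value:
  L_1 = 0.595928
  L_2 = 0.495897
Multiply by the mixture weights:
  π_1·L_1 = 0.08 × 0.595928 = 0.0476742
  π_2·L_2 = 0.92 × 0.495897 = 0.456225
Evidence: 0.0476742 + 0.456225 = 0.503899
Responsibility of Subpopulation 2: 0.456225 / 0.503899 ≈ 0.9054

0.9054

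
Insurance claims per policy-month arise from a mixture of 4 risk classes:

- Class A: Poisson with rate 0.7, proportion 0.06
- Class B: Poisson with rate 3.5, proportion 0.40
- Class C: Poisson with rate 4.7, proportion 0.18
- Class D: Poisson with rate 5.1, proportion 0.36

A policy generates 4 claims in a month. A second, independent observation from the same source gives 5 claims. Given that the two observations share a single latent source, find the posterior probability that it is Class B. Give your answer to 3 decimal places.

Posterior ∝ prior × likelihood, so P(k | x) ∝ P(Z=k) f_k(x); normalise over all components.
Since both observations come from the same component, the likelihood for component k is f_k(x₁)·f_k(x₂).
  p_A = [e^(−0.7)·0.7^4/4! = 0.00496792] × [0.000695509] = 3.45524e-06
  p_B = [e^(−3.5)·3.5^4/4! = 0.188812] × [0.132169] = 0.0249551
  p_C = [e^(−4.7)·4.7^4/4! = 0.184925] × [0.17383] = 0.0321455
  p_D = [e^(−5.1)·5.1^4/4! = 0.171857] × [0.175294] = 0.0301256
Multiply by the mixture weights:
  P(Z=A)·p_A = 0.06 × 3.45524e-06 = 2.07314e-07
  P(Z=B)·p_B = 0.40 × 0.0249551 = 0.00998202
  P(Z=C)·p_C = 0.18 × 0.0321455 = 0.00578619
  P(Z=D)·p_D = 0.36 × 0.0301256 = 0.0108452
Marginal: 2.07314e-07 + 0.00998202 + 0.00578619 + 0.0108452 = 0.0266136
P(Class B | x₁, x₂) ≈ 0.375

0.375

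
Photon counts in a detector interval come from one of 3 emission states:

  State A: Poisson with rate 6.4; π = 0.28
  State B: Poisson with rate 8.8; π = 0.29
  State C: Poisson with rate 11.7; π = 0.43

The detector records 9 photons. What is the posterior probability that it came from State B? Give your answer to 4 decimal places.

The responsibility of component k is π_k f_k(x) divided by Σ_j π_j f_j(x).
Component likelihoods at x = 9 photons:
  f_A = e^(−6.4)·6.4^9/9! = 0.0824844
  f_B = e^(−8.8)·8.8^9/9! = 0.131459
  f_C = e^(−11.7)·11.7^9/9! = 0.0938997
Prior × likelihood for each component:
  π_A·f_A = 0.28 × 0.0824844 = 0.0230956
  π_B·f_B = 0.29 × 0.131459 = 0.038123
  π_C·f_C = 0.43 × 0.0938997 = 0.0403769
Marginal: 0.0230956 + 0.038123 + 0.0403769 = 0.101596
P(State B | x) ≈ 0.3752

0.3752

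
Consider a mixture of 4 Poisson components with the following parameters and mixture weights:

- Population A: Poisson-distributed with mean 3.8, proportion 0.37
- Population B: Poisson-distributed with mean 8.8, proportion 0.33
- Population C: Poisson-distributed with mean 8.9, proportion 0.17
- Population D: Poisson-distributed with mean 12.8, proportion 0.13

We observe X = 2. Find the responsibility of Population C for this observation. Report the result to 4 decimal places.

P(component k | x) = P(Z=k)·f_k(x) / marginal(x), where marginal(x) = Σ_j P(Z=j)·f_j(x).
Evaluate each component's likelihood at the observed value:
  f_A = 0.161517
  f_B = 0.00583638
  f_C = 0.00540168
  f_D = 0.000226162
Multiply by the mixture weights:
  P(Z=A)·f_A = 0.37 × 0.161517 = 0.0597613
  P(Z=B)·f_B = 0.33 × 0.00583638 = 0.00192601
  P(Z=C)·f_C = 0.17 × 0.00540168 = 0.000918286
  P(Z=D)·f_D = 0.13 × 0.000226162 = 2.94011e-05
Normaliser: 0.0597613 + 0.00192601 + 0.000918286 + 2.94011e-05 = 0.062635
P(Population C | x) ≈ 0.0147

0.0147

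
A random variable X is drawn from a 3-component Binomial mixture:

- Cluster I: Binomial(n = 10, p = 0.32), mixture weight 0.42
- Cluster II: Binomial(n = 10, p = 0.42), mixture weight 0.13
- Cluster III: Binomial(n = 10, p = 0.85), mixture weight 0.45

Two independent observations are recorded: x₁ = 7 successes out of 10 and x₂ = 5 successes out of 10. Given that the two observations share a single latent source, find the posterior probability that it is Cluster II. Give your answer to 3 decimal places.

0.565

The responsibility of component k is w_k f_k(x) divided by Σ_j w_j f_j(x).
Since both observations come from the same component, the likelihood for component k is f_k(x₁)·f_k(x₂).
  f_I = [C(10,7)·0.32^7·0.68^3 = 120·0.000343597·0.314432 = 0.0129646] × [0.122941] = 0.00159387
  f_II = [C(10,7)·0.42^7·0.58^3 = 120·0.00230539·0.195112 = 0.0539772] × [0.216166] = 0.011668
  f_III = [C(10,7)·0.85^7·0.15^3 = 120·0.320577·0.003375 = 0.129834] × [0.00849086] = 0.0011024
Prior × likelihood for each component:
  w_I·f_I = 0.42 × 0.00159387 = 0.000669425
  w_II·f_II = 0.13 × 0.011668 = 0.00151684
  w_III·f_III = 0.45 × 0.0011024 = 0.00049608
Normaliser: 0.000669425 + 0.00151684 + 0.00049608 = 0.00268235
So the posterior for Cluster II is 0.00151684 / 0.00268235 ≈ 0.565.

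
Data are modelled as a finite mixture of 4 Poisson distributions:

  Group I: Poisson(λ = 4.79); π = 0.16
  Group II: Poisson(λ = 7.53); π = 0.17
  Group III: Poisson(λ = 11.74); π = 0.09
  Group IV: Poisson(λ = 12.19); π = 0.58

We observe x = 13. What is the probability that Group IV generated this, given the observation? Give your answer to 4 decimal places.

By Bayes' theorem, P(k | x) = P(Z=k) f_k(x) / Σ_j P(Z=j) f_j(x).
Component likelihoods at x = 13:
  L_I = e^(−4.79)·4.79^13/13! = 0.000932848
  L_II = e^(−7.53)·7.53^13/13! = 0.0215684
  L_III = e^(−11.74)·11.74^13/13! = 0.102988
  L_IV = e^(−12.19)·12.19^13/13! = 0.107082
Unnormalised posteriors:
  P(Z=I)·L_I = 0.16 × 0.000932848 = 0.000149256
  P(Z=II)·L_II = 0.17 × 0.0215684 = 0.00366662
  P(Z=III)·L_III = 0.09 × 0.102988 = 0.00926894
  P(Z=IV)·L_IV = 0.58 × 0.107082 = 0.0621078
Sum: 0.000149256 + 0.00366662 + 0.00926894 + 0.0621078 = 0.0751926
P(Group IV | x) = 0.0621078 / 0.0751926 ≈ 0.8260

0.8260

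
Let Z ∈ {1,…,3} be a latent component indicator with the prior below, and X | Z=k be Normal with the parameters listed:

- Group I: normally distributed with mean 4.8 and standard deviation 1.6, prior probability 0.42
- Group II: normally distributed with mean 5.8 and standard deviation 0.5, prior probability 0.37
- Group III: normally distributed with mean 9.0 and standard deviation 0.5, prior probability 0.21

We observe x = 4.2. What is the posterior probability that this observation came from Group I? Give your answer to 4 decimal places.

Posterior ∝ prior × likelihood, so P(k | x) ∝ π_k f_k(x); normalise over all components.
Normal densities:
  f_I = 0.232409
  f_II = 0.00476818
  f_III = 7.75622e-21
Prior × likelihood for each component:
  π_I·f_I = 0.42 × 0.232409 = 0.097612
  π_II·f_II = 0.37 × 0.00476818 = 0.00176423
  π_III·f_III = 0.21 × 7.75622e-21 = 1.62881e-21
Denominator: 0.097612 + 0.00176423 + 1.62881e-21 = 0.0993762
So the posterior for Group I is 0.097612 / 0.0993762 ≈ 0.9822.

0.9822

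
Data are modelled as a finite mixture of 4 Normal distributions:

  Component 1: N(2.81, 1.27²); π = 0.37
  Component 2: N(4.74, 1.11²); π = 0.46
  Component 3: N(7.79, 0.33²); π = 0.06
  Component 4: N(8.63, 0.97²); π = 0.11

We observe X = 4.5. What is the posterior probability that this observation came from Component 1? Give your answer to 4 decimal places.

0.2289

The responsibility of component k is w_k f_k(x) divided by Σ_j w_j f_j(x).
Normal densities:
  f_1 = (1/(1.27·√(2π)))·exp(−(4.5−2.81)²/(2·1.27²)) = 0.314128·exp(-0.88539) = 0.129594
  f_2 = (1/(1.11·√(2π)))·exp(−(4.5−4.74)²/(2·1.11²)) = 0.359407·exp(-0.02337) = 0.351104
  f_3 = (1/(0.33·√(2π)))·exp(−(4.5−7.79)²/(2·0.33²)) = 1.208916·exp(-49.69743) = 3.15556e-22
  f_4 = (1/(0.97·√(2π)))·exp(−(4.5−8.63)²/(2·0.97²)) = 0.411281·exp(-9.06414) = 4.76027e-05
Prior × likelihood for each component:
  w_1·f_1 = 0.37 × 0.129594 = 0.0479498
  w_2·f_2 = 0.46 × 0.351104 = 0.161508
  w_3·f_3 = 0.06 × 3.15556e-22 = 1.89334e-23
  w_4·f_4 = 0.11 × 4.76027e-05 = 5.2363e-06
Denominator: 0.0479498 + 0.161508 + 1.89334e-23 + 5.2363e-06 = 0.209463
So the posterior for Component 1 is 0.0479498 / 0.209463 ≈ 0.2289.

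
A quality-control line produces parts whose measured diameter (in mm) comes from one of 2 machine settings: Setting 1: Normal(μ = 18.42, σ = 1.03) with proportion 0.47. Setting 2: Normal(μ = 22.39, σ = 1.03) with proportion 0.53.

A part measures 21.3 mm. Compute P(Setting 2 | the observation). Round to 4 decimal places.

P(component k | x) = π_k·f_k(x) / marginal(x), where marginal(x) = Σ_j π_j·f_j(x).
Normal densities:
  f_1 = (1/(1.03·√(2π)))·exp(−(21.3−18.42)²/(2·1.03²)) = 0.387323·exp(-3.90913) = 0.00776887
  f_2 = (1/(1.03·√(2π)))·exp(−(21.3−22.39)²/(2·1.03²)) = 0.387323·exp(-0.55995) = 0.221253
Multiply by the mixture weights:
  π_1·f_1 = 0.47 × 0.00776887 = 0.00365137
  π_2·f_2 = 0.53 × 0.221253 = 0.117264
Normaliser: 0.00365137 + 0.117264 = 0.120916
P(Setting 2 | the observation) = 0.117264 / 0.120916 ≈ 0.9698

0.9698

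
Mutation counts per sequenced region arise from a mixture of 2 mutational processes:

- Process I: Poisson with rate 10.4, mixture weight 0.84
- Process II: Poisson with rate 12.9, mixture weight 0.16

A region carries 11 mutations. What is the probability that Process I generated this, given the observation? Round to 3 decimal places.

0.857

Apply Bayes' rule: the posterior for each component is proportional to its prior times its likelihood at x.
Evaluate each component's likelihood at the observed value:
  p_I = e^(−10.4)·10.4^11/11! = 0.117368
  p_II = e^(−12.9)·12.9^11/11! = 0.103023
Prior × likelihood for each component:
  P(Z=I)·p_I = 0.84 × 0.117368 = 0.0985888
  P(Z=II)·p_II = 0.16 × 0.103023 = 0.0164836
Normaliser: 0.0985888 + 0.0164836 = 0.115072
P(Process I | 11 mutations) = 0.0985888 / 0.115072 ≈ 0.857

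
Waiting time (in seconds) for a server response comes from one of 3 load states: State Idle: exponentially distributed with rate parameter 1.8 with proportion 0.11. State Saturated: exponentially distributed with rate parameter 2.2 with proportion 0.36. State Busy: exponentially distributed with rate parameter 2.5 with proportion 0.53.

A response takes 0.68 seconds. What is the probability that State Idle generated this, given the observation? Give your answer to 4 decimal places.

0.1219

The responsibility of component k is w_k f_k(x) divided by Σ_j w_j f_j(x).
Evaluate each component's likelihood at the observed value:
  f_Idle = 1.8·e^(−1.8·0.68) = 1.8·e^(−1.2240) = 0.529293
  f_Saturated = 2.2·e^(−2.2·0.68) = 2.2·e^(−1.4960) = 0.492854
  f_Busy = 2.5·e^(−2.5·0.68) = 2.5·e^(−1.7000) = 0.456709
Unnormalised posteriors:
  w_Idle·f_Idle = 0.11 × 0.529293 = 0.0582222
  w_Saturated·f_Saturated = 0.36 × 0.492854 = 0.177427
  w_Busy·f_Busy = 0.53 × 0.456709 = 0.242056
Sum: 0.0582222 + 0.177427 + 0.242056 = 0.477705
So the posterior for State Idle is 0.0582222 / 0.477705 ≈ 0.1219.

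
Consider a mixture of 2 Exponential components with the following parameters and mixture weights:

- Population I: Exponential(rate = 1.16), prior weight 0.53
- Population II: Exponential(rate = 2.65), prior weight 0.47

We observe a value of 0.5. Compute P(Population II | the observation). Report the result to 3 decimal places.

P(component k | x) = π_k·f_k(x) / marginal(x), where marginal(x) = Σ_j π_j·f_j(x).
Evaluate each component's likelihood at the observed value:
  f_I = 0.649482
  f_II = 0.704378
Multiply by the mixture weights:
  π_I·f_I = 0.53 × 0.649482 = 0.344226
  π_II·f_II = 0.47 × 0.704378 = 0.331058
Evidence: 0.344226 + 0.331058 = 0.675283
P(Population II | data) = 0.331058 / 0.675283 ≈ 0.490

0.490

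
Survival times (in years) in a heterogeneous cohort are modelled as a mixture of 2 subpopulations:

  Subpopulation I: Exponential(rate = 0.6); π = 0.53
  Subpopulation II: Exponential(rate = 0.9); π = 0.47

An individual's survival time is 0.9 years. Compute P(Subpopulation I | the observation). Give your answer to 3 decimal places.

By Bayes' theorem, P(k | x) = π_k f_k(x) / Σ_j π_j f_j(x).
Evaluate each component's likelihood at the observed value:
  p_I = 0.6·e^(−0.6·0.9) = 0.6·e^(−0.5400) = 0.349649
  p_II = 0.9·e^(−0.9·0.9) = 0.9·e^(−0.8100) = 0.400372
Unnormalised posteriors:
  π_I·p_I = 0.53 × 0.349649 = 0.185314
  π_II·p_II = 0.47 × 0.400372 = 0.188175
Sum: 0.185314 + 0.188175 = 0.373489
P(Subpopulation I | data) = 0.185314 / 0.373489 ≈ 0.496

0.496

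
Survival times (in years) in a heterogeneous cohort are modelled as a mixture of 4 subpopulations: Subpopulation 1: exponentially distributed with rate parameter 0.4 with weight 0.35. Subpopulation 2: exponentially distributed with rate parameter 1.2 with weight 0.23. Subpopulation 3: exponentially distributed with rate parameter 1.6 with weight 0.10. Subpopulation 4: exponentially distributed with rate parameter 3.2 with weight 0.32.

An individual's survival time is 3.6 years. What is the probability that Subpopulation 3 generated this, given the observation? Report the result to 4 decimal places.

0.0135

P(component k | x) = w_k·f_k(x) / marginal(x), where marginal(x) = Σ_j w_j·f_j(x).
Exponential densities:
  p_1 = 0.4·e^(−0.4·3.6) = 0.4·e^(−1.4400) = 0.0947711
  p_2 = 1.2·e^(−1.2·3.6) = 1.2·e^(−4.3200) = 0.0159599
  p_3 = 1.6·e^(−1.6·3.6) = 1.6·e^(−5.7600) = 0.00504178
  p_4 = 3.2·e^(−3.2·3.6) = 3.2·e^(−11.5200) = 3.17744e-05
Unnormalised posteriors:
  w_1·p_1 = 0.35 × 0.0947711 = 0.0331699
  w_2·p_2 = 0.23 × 0.0159599 = 0.00367077
  w_3·p_3 = 0.10 × 0.00504178 = 0.000504178
  w_4·p_4 = 0.32 × 3.17744e-05 = 1.01678e-05
Sum: 0.0331699 + 0.00367077 + 0.000504178 + 1.01678e-05 = 0.037355
So the posterior for Subpopulation 3 is 0.000504178 / 0.037355 ≈ 0.0135.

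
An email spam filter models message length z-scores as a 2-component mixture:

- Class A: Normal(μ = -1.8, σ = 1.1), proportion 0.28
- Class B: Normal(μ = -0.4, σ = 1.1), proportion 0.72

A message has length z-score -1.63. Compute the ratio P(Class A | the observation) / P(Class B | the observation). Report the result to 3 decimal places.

0.718

The posterior odds equal the prior odds times the likelihood ratio: (π_i/π_j)·(f_i(x)/f_j(x)).
Evaluate each component's likelihood at the observed value:
  p_A = (1/(1.1·√(2π)))·exp(−(-1.63−-1.8)²/(2·1.1²)) = 0.362675·exp(-0.01194) = 0.358369
  p_B = (1/(1.1·√(2π)))·exp(−(-1.63−-0.4)²/(2·1.1²)) = 0.362675·exp(-0.62517) = 0.194094
Posterior odds = (π_A·p_A) / (π_B·p_B) = (0.28·0.358369) / (0.72·0.194094) = 0.100343 / 0.139747 ≈ 0.718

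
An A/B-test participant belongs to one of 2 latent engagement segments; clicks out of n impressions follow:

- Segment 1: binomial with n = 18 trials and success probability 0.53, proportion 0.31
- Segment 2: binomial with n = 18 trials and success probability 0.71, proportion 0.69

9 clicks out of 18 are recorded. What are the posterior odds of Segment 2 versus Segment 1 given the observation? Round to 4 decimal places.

0.4009

Posterior odds = (π_i f_i(x)) / (π_j f_j(x)); the normalising sum cancels.
Evaluate each component's likelihood at the observed value:
  p_1 = C(18,9)·0.53^9·0.47^9 = 48620·0.00329976·0.00111913 = 0.179547
  p_2 = C(18,9)·0.71^9·0.29^9 = 48620·0.0458485·1.45071e-05 = 0.0323387
0.0223137 / 0.0556596 ≈ 0.4009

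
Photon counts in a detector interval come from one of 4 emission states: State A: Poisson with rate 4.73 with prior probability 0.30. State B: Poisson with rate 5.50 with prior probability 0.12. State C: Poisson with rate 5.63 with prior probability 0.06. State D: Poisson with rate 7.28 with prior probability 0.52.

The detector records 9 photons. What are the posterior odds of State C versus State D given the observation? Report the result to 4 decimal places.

Posterior odds = (w_i f_i(x)) / (w_j f_j(x)); the normalising sum cancels.
Evaluate each component's likelihood at the observed value:
  p_A = e^(−4.73)·4.73^9/9! = 0.0288253
  p_B = e^(−5.50)·5.50^9/9! = 0.0518659
  p_C = e^(−5.63)·5.63^9/9! = 0.0561998
  p_D = e^(−7.28)·7.28^9/9! = 0.109083
Odds = (0.06/0.52) × (0.0561998/0.109083) = 0.115385 × 0.515204 ≈ 0.0594

0.0594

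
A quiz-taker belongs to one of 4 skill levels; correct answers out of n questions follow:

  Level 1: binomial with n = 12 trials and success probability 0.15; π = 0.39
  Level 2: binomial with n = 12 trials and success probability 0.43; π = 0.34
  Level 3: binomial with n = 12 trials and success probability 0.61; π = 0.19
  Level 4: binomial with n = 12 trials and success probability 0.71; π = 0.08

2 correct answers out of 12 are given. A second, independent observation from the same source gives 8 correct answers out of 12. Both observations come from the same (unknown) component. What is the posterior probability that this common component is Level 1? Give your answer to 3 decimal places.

0.007

P(component k | x) = P(Z=k)·f_k(x) / marginal(x), where marginal(x) = Σ_j P(Z=j)·f_j(x).
Since both observations come from the same component, the likelihood for component k is f_k(x₁)·f_k(x₂).
  L_1 = [0.292358] × [6.62233e-05] = 1.9361e-05
  L_2 = [0.0441804] × [0.0610734] = 0.00269825
  L_3 = [0.00199917] × [0.219534] = 0.000438886
  L_4 = [0.000139972] × [0.226081] = 3.1645e-05
Weight by the priors:
  P(Z=1)·L_1 = 0.39 × 1.9361e-05 = 7.55077e-06
  P(Z=2)·L_2 = 0.34 × 0.00269825 = 0.000917404
  P(Z=3)·L_3 = 0.19 × 0.000438886 = 8.33884e-05
  P(Z=4)·L_4 = 0.08 × 3.1645e-05 = 2.5316e-06
Marginal: 7.55077e-06 + 0.000917404 + 8.33884e-05 + 2.5316e-06 = 0.00101087
P(Level 1 | x₁, x₂) = 7.55077e-06 / 0.00101087 ≈ 0.007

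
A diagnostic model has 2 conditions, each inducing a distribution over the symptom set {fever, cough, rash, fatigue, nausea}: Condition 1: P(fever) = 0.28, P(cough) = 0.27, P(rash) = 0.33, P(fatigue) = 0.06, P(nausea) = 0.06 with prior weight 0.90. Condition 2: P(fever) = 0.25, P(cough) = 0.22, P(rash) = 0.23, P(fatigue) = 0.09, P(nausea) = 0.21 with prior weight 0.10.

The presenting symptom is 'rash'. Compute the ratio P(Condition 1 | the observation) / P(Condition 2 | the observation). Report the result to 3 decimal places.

Since P(k|x) ∝ w_k f_k(x), the posterior odds are w_i f_i(x) / (w_j f_j(x)).
Evaluate each component's likelihood at the observed value:
  f_1 = 0.33
  f_2 = 0.23
Posterior odds = (w_1·f_1) / (w_2·f_2) = (0.90·0.33) / (0.10·0.23) = 0.297 / 0.023 ≈ 12.913

12.913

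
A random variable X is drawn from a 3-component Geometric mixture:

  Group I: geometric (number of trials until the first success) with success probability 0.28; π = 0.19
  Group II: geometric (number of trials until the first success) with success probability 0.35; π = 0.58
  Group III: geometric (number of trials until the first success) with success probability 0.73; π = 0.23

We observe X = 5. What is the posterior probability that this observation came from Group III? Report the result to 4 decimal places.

By Bayes' theorem, P(k | x) = P(Z=k) f_k(x) / Σ_j P(Z=j) f_j(x).
Component likelihoods at x = 5:
  p_I = 0.28·(1−0.28)^4 = 0.28·0.268739 = 0.0752468
  p_II = 0.35·(1−0.35)^4 = 0.35·0.178506 = 0.0624772
  p_III = 0.73·(1−0.73)^4 = 0.73·0.00531441 = 0.00387952
Prior × likelihood for each component:
  P(Z=I)·p_I = 0.19 × 0.0752468 = 0.0142969
  P(Z=II)·p_II = 0.58 × 0.0624772 = 0.0362368
  P(Z=III)·p_III = 0.23 × 0.00387952 = 0.000892289
Denominator: 0.0142969 + 0.0362368 + 0.000892289 = 0.0514259
P(Group III | the observation) = 0.000892289 / 0.0514259 ≈ 0.0174

0.0174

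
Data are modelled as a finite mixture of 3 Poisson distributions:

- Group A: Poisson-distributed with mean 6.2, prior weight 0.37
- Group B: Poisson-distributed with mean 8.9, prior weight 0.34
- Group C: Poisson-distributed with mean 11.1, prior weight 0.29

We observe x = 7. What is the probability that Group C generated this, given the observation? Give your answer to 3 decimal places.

By Bayes' theorem, P(k | x) = π_k f_k(x) / Σ_j π_j f_j(x).
Poisson probabilities:
  f_A = 0.141803
  f_B = 0.119696
  f_C = 0.0622532
Prior × likelihood for each component:
  π_A·f_A = 0.37 × 0.141803 = 0.0524671
  π_B·f_B = 0.34 × 0.119696 = 0.0406965
  π_C·f_C = 0.29 × 0.0622532 = 0.0180534
Marginal: 0.0524671 + 0.0406965 + 0.0180534 = 0.111217
Responsibility of Group C: 0.0180534 / 0.111217 ≈ 0.162

0.162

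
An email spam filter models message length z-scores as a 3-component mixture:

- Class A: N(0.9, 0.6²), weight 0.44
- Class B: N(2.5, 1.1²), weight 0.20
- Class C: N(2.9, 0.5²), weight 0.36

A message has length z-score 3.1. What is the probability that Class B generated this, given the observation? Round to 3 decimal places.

P(component k | x) = w_k·f_k(x) / marginal(x), where marginal(x) = Σ_j w_j·f_j(x).
Normal densities:
  L_A = 0.000800451
  L_B = 0.312544
  L_C = 0.73654
Unnormalised posteriors:
  w_A·L_A = 0.44 × 0.000800451 = 0.000352198
  w_B·L_B = 0.20 × 0.312544 = 0.0625089
  w_C·L_C = 0.36 × 0.73654 = 0.265155
Denominator: 0.000352198 + 0.0625089 + 0.265155 = 0.328016
Responsibility of Class B: 0.0625089 / 0.328016 ≈ 0.191

0.191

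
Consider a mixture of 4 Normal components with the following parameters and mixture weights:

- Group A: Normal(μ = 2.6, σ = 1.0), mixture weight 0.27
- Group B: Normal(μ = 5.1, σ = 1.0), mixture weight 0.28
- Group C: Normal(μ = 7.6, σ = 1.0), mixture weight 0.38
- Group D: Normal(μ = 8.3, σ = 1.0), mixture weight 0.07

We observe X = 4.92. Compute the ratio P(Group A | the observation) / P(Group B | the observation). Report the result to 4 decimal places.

0.0664

Only the two components matter; the odds are (π_i f_i(x)) / (π_j f_j(x)).
Evaluate each component's likelihood at the observed value:
  L_A = 0.0270481
  L_B = 0.392531
  L_C = 0.0109969
  L_D = 0.00131866
Posterior odds = (π_A·L_A) / (π_B·L_B) = (0.27·0.0270481) / (0.28·0.392531) = 0.00730299 / 0.109909 ≈ 0.0664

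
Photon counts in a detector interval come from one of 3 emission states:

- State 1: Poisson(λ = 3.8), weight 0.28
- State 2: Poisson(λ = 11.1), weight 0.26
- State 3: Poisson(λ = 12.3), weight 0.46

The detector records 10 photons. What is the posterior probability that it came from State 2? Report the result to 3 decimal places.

0.396

P(component k | x) = π_k·f_k(x) / marginal(x), where marginal(x) = Σ_j π_j·f_j(x).
Poisson probabilities:
  f_1 = e^(−3.8)·3.8^10/10! = 0.00387038
  f_2 = e^(−11.1)·11.1^10/10! = 0.118249
  f_3 = e^(−12.3)·12.3^10/10! = 0.0994182
Multiply by the mixture weights:
  π_1·f_1 = 0.28 × 0.00387038 = 0.00108371
  π_2·f_2 = 0.26 × 0.118249 = 0.0307448
  π_3·f_3 = 0.46 × 0.0994182 = 0.0457324
Denominator: 0.00108371 + 0.0307448 + 0.0457324 = 0.0775609
Responsibility of State 2: 0.0307448 / 0.0775609 ≈ 0.396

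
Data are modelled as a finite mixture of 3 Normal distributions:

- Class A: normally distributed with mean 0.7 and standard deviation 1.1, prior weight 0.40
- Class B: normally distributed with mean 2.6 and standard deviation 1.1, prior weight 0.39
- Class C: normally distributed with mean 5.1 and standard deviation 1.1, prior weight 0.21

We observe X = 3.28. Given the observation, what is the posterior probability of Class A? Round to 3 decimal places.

By Bayes' theorem, P(k | x) = π_k f_k(x) / Σ_j π_j f_j(x).
Component likelihoods at x = 3.28:
  f_A = (1/(1.1·√(2π)))·exp(−(3.28−0.7)²/(2·1.1²)) = 0.362675·exp(-2.75058) = 0.0231716
  f_B = (1/(1.1·√(2π)))·exp(−(3.28−2.6)²/(2·1.1²)) = 0.362675·exp(-0.19107) = 0.299595
  f_C = (1/(1.1·√(2π)))·exp(−(3.28−5.1)²/(2·1.1²)) = 0.362675·exp(-1.36876) = 0.0922725
Multiply by the mixture weights:
  π_A·f_A = 0.40 × 0.0231716 = 0.00926865
  π_B·f_B = 0.39 × 0.299595 = 0.116842
  π_C·f_C = 0.21 × 0.0922725 = 0.0193772
Marginal: 0.00926865 + 0.116842 + 0.0193772 = 0.145488
So the posterior for Class A is 0.00926865 / 0.145488 ≈ 0.064.

0.064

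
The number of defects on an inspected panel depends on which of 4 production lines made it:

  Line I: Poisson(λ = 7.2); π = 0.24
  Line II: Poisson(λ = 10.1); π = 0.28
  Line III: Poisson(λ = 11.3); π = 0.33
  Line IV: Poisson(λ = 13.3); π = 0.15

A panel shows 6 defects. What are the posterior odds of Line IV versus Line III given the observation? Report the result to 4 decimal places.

Since P(k|x) ∝ P(Z=k) f_k(x), the posterior odds are P(Z=i) f_i(x) / (P(Z=j) f_j(x)).
Poisson probabilities:
  L_I = 0.144458
  L_II = 0.060565
  L_III = 0.0357775
  L_IV = 0.0128724
Odds = (0.15/0.33) × (0.0128724/0.0357775) = 0.454545 × 0.359791 ≈ 0.1635

0.1635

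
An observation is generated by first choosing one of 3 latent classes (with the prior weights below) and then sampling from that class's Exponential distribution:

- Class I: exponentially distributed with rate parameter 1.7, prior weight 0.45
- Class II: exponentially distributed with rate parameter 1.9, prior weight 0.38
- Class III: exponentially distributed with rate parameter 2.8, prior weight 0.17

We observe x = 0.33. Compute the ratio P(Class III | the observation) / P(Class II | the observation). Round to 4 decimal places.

0.4899

The posterior odds equal the prior odds times the likelihood ratio: (P(Z=i)/P(Z=j))·(f_i(x)/f_j(x)).
Exponential densities:
  p_I = 0.970085
  p_II = 1.01496
  p_III = 1.1114
0.188938 / 0.385687 ≈ 0.4899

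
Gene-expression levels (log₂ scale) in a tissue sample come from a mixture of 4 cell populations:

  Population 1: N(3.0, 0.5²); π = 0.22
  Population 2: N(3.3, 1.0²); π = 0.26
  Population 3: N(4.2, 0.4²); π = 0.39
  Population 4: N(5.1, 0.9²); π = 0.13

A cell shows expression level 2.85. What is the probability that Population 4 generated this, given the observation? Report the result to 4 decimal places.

0.0095

By Bayes' theorem, P(k | x) = P(Z=k) f_k(x) / Σ_j P(Z=j) f_j(x).
Component likelihoods at x = 2.85:
  p_1 = (1/(0.5·√(2π)))·exp(−(2.85−3.0)²/(2·0.5²)) = 0.797885·exp(-0.04500) = 0.762776
  p_2 = (1/(1.0·√(2π)))·exp(−(2.85−3.3)²/(2·1.0²)) = 0.398942·exp(-0.10125) = 0.360527
  p_3 = (1/(0.4·√(2π)))·exp(−(2.85−4.2)²/(2·0.4²)) = 0.997356·exp(-5.69531) = 0.0033528
  p_4 = (1/(0.9·√(2π)))·exp(−(2.85−5.1)²/(2·0.9²)) = 0.443269·exp(-3.12500) = 0.0194759
Weight by the priors:
  P(Z=1)·p_1 = 0.22 × 0.762776 = 0.167811
  P(Z=2)·p_2 = 0.26 × 0.360527 = 0.093737
  P(Z=3)·p_3 = 0.39 × 0.0033528 = 0.00130759
  P(Z=4)·p_4 = 0.13 × 0.0194759 = 0.00253187
Denominator: 0.167811 + 0.093737 + 0.00130759 + 0.00253187 = 0.265387
P(Population 4 | data) = 0.00253187 / 0.265387 ≈ 0.0095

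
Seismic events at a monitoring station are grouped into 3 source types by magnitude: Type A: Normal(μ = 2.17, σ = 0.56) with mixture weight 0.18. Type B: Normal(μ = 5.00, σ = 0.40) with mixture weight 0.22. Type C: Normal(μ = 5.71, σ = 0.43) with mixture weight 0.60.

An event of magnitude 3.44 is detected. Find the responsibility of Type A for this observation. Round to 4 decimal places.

0.9889

By Bayes' theorem, P(k | x) = π_k f_k(x) / Σ_j π_j f_j(x).
Normal densities:
  f_A = (1/(0.56·√(2π)))·exp(−(3.44−2.17)²/(2·0.56²)) = 0.712397·exp(-2.57159) = 0.0544372
  f_B = (1/(0.40·√(2π)))·exp(−(3.44−5.00)²/(2·0.40²)) = 0.997356·exp(-7.60500) = 0.000496639
  f_C = (1/(0.43·√(2π)))·exp(−(3.44−5.71)²/(2·0.43²)) = 0.927773·exp(-13.93429) = 8.23867e-07
Weight by the priors:
  π_A·f_A = 0.18 × 0.0544372 = 0.00979869
  π_B·f_B = 0.22 × 0.000496639 = 0.000109261
  π_C·f_C = 0.60 × 8.23867e-07 = 4.9432e-07
Sum: 0.00979869 + 0.000109261 + 4.9432e-07 = 0.00990845
So the posterior for Type A is 0.00979869 / 0.00990845 ≈ 0.9889.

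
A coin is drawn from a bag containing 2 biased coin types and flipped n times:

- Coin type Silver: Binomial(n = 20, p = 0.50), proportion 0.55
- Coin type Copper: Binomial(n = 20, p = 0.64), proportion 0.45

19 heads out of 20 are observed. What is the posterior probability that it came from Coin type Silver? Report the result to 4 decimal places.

Posterior ∝ prior × likelihood, so P(k | x) ∝ P(Z=k) f_k(x); normalise over all components.
Component likelihoods at x = 19 heads out of 20:
  L_Silver = C(20,19)·0.50^19·0.50^1 = 20·1.90735e-06·0.5 = 1.90735e-05
  L_Copper = C(20,19)·0.64^19·0.36^1 = 20·0.000207692·0.36 = 0.00149538
Multiply by the mixture weights:
  P(Z=Silver)·L_Silver = 0.55 × 1.90735e-05 = 1.04904e-05
  P(Z=Copper)·L_Copper = 0.45 × 0.00149538 = 0.000672922
Sum: 1.04904e-05 + 0.000672922 = 0.000683412
Responsibility of Coin type Silver: 1.04904e-05 / 0.000683412 ≈ 0.0154

0.0154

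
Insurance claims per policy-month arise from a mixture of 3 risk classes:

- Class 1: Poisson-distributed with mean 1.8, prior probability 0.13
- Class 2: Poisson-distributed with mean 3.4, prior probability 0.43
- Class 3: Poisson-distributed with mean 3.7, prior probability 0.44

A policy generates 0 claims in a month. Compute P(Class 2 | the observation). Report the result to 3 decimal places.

By Bayes' theorem, P(k | x) = π_k f_k(x) / Σ_j π_j f_j(x).
Component likelihoods at x = 0 claims:
  L_1 = 0.165299
  L_2 = 0.0333733
  L_3 = 0.0247235
Multiply by the mixture weights:
  π_1·L_1 = 0.13 × 0.165299 = 0.0214889
  π_2·L_2 = 0.43 × 0.0333733 = 0.0143505
  π_3·L_3 = 0.44 × 0.0247235 = 0.0108784
Sum: 0.0214889 + 0.0143505 + 0.0108784 = 0.0467177
P(Class 2 | data) ≈ 0.307

0.307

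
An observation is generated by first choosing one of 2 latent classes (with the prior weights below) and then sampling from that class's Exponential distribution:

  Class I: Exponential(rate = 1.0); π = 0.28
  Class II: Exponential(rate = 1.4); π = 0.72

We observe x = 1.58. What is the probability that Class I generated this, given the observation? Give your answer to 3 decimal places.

0.343

The responsibility of component k is π_k f_k(x) divided by Σ_j π_j f_j(x).
Evaluate each component's likelihood at the observed value:
  p_I = 0.205975
  p_II = 0.153274
Multiply by the mixture weights:
  π_I·p_I = 0.28 × 0.205975 = 0.057673
  π_II·p_II = 0.72 × 0.153274 = 0.110357
Evidence: 0.057673 + 0.110357 = 0.16803
P(Class I | the observation) = 0.057673 / 0.16803 ≈ 0.343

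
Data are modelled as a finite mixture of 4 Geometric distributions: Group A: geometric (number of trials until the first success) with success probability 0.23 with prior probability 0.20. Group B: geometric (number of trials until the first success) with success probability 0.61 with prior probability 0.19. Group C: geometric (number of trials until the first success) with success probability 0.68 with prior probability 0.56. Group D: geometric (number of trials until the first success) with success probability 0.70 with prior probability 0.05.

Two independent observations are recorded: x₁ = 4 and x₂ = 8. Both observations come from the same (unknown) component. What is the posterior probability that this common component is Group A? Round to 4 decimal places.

P(component k | x) = π_k·f_k(x) / marginal(x), where marginal(x) = Σ_j π_j·f_j(x).
Since both observations come from the same component, the likelihood for component k is f_k(x₁)·f_k(x₂).
  L_A = [0.105003] × [0.0369116] = 0.00387581
  L_B = [0.0361846] × [0.000837109] = 3.02905e-05
  L_C = [0.0222822] × [0.000233646] = 5.20616e-06
  L_D = [0.0189] × [0.00015309] = 2.8934e-06
Prior × likelihood for each component:
  π_A·L_A = 0.20 × 0.00387581 = 0.000775163
  π_B·L_B = 0.19 × 3.02905e-05 = 5.75519e-06
  π_C·L_C = 0.56 × 5.20616e-06 = 2.91545e-06
  π_D·L_D = 0.05 × 2.8934e-06 = 1.4467e-07
Marginal: 0.000775163 + 5.75519e-06 + 2.91545e-06 + 1.4467e-07 = 0.000783978
P(Group A | x₁,x₂) ≈ 0.9888

0.9888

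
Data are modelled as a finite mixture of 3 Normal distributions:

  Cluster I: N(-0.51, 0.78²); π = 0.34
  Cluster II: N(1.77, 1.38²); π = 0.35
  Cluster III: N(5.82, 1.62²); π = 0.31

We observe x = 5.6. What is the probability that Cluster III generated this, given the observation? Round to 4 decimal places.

Posterior ∝ prior × likelihood, so P(k | x) ∝ π_k f_k(x); normalise over all components.
Normal densities:
  L_I = (1/(0.78·√(2π)))·exp(−(5.6−-0.51)²/(2·0.78²)) = 0.511464·exp(-30.68056) = 2.42337e-14
  L_II = (1/(1.38·√(2π)))·exp(−(5.6−1.77)²/(2·1.38²)) = 0.289089·exp(-3.85132) = 0.00614363
  L_III = (1/(1.62·√(2π)))·exp(−(5.6−5.82)²/(2·1.62²)) = 0.246261·exp(-0.00922) = 0.244
Multiply by the mixture weights:
  π_I·L_I = 0.34 × 2.42337e-14 = 8.23945e-15
  π_II·L_II = 0.35 × 0.00614363 = 0.00215027
  π_III·L_III = 0.31 × 0.244 = 0.0756401
Denominator: 8.23945e-15 + 0.00215027 + 0.0756401 = 0.0777904
P(Cluster III | the observation) ≈ 0.9724

0.9724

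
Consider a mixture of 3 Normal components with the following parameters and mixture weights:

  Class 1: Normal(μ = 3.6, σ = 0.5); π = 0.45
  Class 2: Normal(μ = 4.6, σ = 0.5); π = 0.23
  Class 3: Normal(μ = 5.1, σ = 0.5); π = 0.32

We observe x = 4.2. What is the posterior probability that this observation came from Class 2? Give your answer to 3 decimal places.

By Bayes' theorem, P(k | x) = π_k f_k(x) / Σ_j π_j f_j(x).
Normal densities:
  f_1 = (1/(0.5·√(2π)))·exp(−(4.2−3.6)²/(2·0.5²)) = 0.797885·exp(-0.72000) = 0.388372
  f_2 = (1/(0.5·√(2π)))·exp(−(4.2−4.6)²/(2·0.5²)) = 0.797885·exp(-0.32000) = 0.579383
  f_3 = (1/(0.5·√(2π)))·exp(−(4.2−5.1)²/(2·0.5²)) = 0.797885·exp(-1.62000) = 0.1579
Weight by the priors:
  π_1·f_1 = 0.45 × 0.388372 = 0.174767
  π_2·f_2 = 0.23 × 0.579383 = 0.133258
  π_3·f_3 = 0.32 × 0.1579 = 0.0505281
Evidence: 0.174767 + 0.133258 + 0.0505281 = 0.358554
Responsibility of Class 2: 0.133258 / 0.358554 ≈ 0.372

0.372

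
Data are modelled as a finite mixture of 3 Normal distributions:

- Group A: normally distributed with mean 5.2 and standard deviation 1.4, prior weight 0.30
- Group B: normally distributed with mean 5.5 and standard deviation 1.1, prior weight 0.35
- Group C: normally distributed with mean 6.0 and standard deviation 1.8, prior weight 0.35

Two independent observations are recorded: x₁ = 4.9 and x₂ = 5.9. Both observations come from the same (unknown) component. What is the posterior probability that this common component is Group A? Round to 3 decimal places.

0.290

By Bayes' theorem, P(k | x) = π_k f_k(x) / Σ_j π_j f_j(x).
Since both observations come from the same component, the likelihood for component k is f_k(x₁)·f_k(x₂).
  L_A = [(1/(1.4·√(2π)))·exp(−(4.9−5.2)²/(2·1.4²)) = 0.284959·exp(-0.02296) = 0.278491] × [0.251475] = 0.0700336
  L_B = [(1/(1.1·√(2π)))·exp(−(4.9−5.5)²/(2·1.1²)) = 0.362675·exp(-0.14876) = 0.312544] × [0.339472] = 0.1061
  L_C = [(1/(1.8·√(2π)))·exp(−(4.9−6.0)²/(2·1.8²)) = 0.221635·exp(-0.18673) = 0.183883] × [0.221293] = 0.0406921
Prior × likelihood for each component:
  π_A·L_A = 0.30 × 0.0700336 = 0.0210101
  π_B·L_B = 0.35 × 0.1061 = 0.037135
  π_C·L_C = 0.35 × 0.0406921 = 0.0142422
Denominator: 0.0210101 + 0.037135 + 0.0142422 = 0.0723873
P(Group A | x₁, x₂) ≈ 0.290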